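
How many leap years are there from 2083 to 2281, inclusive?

48

Multiples of 4 in [2083,2281]: 50.
Of those, multiples of 100: 2 (not leap unless ÷400).
Multiples of 400: 0.
Leap years = 50 − 2 + 0 = 48.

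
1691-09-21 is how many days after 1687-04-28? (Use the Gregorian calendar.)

1607

Apr 28, 1687 → Apr 28, 1688: 366 days (Feb 29, 1688 is in that span).
Apr 28, 1688 → Apr 28, 1689: 365 days.
Apr 28, 1689 → Apr 28, 1690: 365 days.
Apr 28, 1690 → Apr 28, 1691: 365 days.
Apr 28, 1691 → May 28, 1691: 30 days (April has 30).
May 28, 1691 → Jun 28, 1691: 31 days (May has 31).
Jun 28, 1691 → Jul 28, 1691: 30 days (June has 30).
Jul 28, 1691 → Aug 28, 1691: 31 days (July has 31).
Aug 28, 1691 → Sep 21, 1691: 24 days.
Total: 1607 days.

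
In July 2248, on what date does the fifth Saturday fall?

July 1, 2248 is a Saturday.
The first Saturday is therefore July 1 (same day).
The fifth Saturday is 1 + 4×7 = July 29.

July 29, 2248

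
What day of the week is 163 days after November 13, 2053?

Nov 13, 2053 is a Thursday.
163 mod 7 = 2, so 163 days after a Thursday is Thursday + 2 = Saturday.

Saturday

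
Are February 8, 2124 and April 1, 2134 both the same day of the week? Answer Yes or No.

No

From Feb 8, 2124 to Apr 1, 2134 is 3705 days.
3705 mod 7 = 2, so they are different weekdays.
(Feb 8, 2124 is a Tuesday; Apr 1, 2134 is a Thursday.)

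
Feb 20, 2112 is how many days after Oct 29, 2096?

5591

Oct 29, 2096 → Oct 29, 2097: 365 days.
Oct 29, 2097 → Oct 29, 2098: 365 days.
Oct 29, 2098 → Oct 29, 2099: 365 days.
Oct 29, 2099 → Oct 29, 2100: 365 days.
Oct 29, 2100 → Oct 29, 2101: 365 days.
Oct 29, 2101 → Oct 29, 2102: 365 days.
Oct 29, 2102 → Oct 29, 2103: 365 days.
Oct 29, 2103 → Oct 29, 2104: 366 days (Feb 29, 2104 is in that span).
Oct 29, 2104 → Oct 29, 2105: 365 days.
Oct 29, 2105 → Oct 29, 2106: 365 days.
Oct 29, 2106 → Oct 29, 2107: 365 days.
Oct 29, 2107 → Oct 29, 2108: 366 days (Feb 29, 2108 is in that span).
Oct 29, 2108 → Oct 29, 2109: 365 days.
Oct 29, 2109 → Oct 29, 2110: 365 days.
Oct 29, 2110 → Oct 29, 2111: 365 days.
Oct 29, 2111 → Nov 29, 2111: 31 days (October has 31).
Nov 29, 2111 → Dec 29, 2111: 30 days (November has 30).
Dec 29, 2111 → Jan 29, 2112: 31 days (December has 31).
Jan 29, 2112 → Feb 20, 2112: 22 days.
Total: 5591 days.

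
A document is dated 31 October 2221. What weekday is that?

Doomsday rule: the anchor day for the 2200s is Friday. For year 21: 21÷12 = 1 r 9, and 9÷4 = 2, so 1+9+2 = 12.
Friday + 12 ≡ Wednesday — that's 2221's doomsday.
In October the doomsday date is Oct 10.
Oct 31 is 21 days after Oct 10; 21 mod 7 = 0, so Wednesday + 0 = Wednesday.

Wednesday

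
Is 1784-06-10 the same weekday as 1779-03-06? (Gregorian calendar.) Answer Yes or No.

From Mar 6, 1779 to Jun 10, 1784 is 1923 days.
1923 mod 7 = 5, so they are different weekdays.
(Mar 6, 1779 is a Saturday; Jun 10, 1784 is a Thursday.)

No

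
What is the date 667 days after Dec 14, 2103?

October 11, 2105

+366 (one year; includes Feb 29, 2104) → Dec 14, 2104 (301 left).
Dec has 31 days: +18 → Jan 1, 2105 (283 left).
Jan has 31 days: +31 → Feb 1, 2105 (252 left).
Feb has 28 days: +28 → Mar 1, 2105 (224 left).
Mar has 31 days: +31 → Apr 1, 2105 (193 left).
Apr has 30 days: +30 → May 1, 2105 (163 left).
May has 31 days: +31 → Jun 1, 2105 (132 left).
Jun has 30 days: +30 → Jul 1, 2105 (102 left).
Jul has 31 days: +31 → Aug 1, 2105 (71 left).
Aug has 31 days: +31 → Sep 1, 2105 (40 left).
Sep has 30 days: +30 → Oct 1, 2105 (10 left).
+10 → Oct 11, 2105.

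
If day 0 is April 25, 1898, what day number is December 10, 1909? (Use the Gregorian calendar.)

Apr 25, 1898 → Apr 25, 1899: 365 days.
Apr 25, 1899 → Apr 25, 1900: 365 days.
Apr 25, 1900 → Apr 25, 1901: 365 days.
Apr 25, 1901 → Apr 25, 1902: 365 days.
Apr 25, 1902 → Apr 25, 1903: 365 days.
Apr 25, 1903 → Apr 25, 1904: 366 days (Feb 29, 1904 is in that span).
Apr 25, 1904 → Apr 25, 1905: 365 days.
Apr 25, 1905 → Apr 25, 1906: 365 days.
Apr 25, 1906 → Apr 25, 1907: 365 days.
Apr 25, 1907 → Apr 25, 1908: 366 days (Feb 29, 1908 is in that span).
Apr 25, 1908 → Apr 25, 1909: 365 days.
Apr 25, 1909 → May 25, 1909: 30 days (April has 30).
May 25, 1909 → Jun 25, 1909: 31 days (May has 31).
Jun 25, 1909 → Jul 25, 1909: 30 days (June has 30).
Jul 25, 1909 → Aug 25, 1909: 31 days (July has 31).
Aug 25, 1909 → Sep 25, 1909: 31 days (August has 31).
Sep 25, 1909 → Oct 25, 1909: 30 days (September has 30).
Oct 25, 1909 → Nov 25, 1909: 31 days (October has 31).
Nov 25, 1909 → Dec 10, 1909: 15 days.
Total: 4246 days.

4246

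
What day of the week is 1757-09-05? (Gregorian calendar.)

Monday

Doomsday rule: the anchor day for the 1700s is Sunday. For year 57: 57÷12 = 4 r 9, and 9÷4 = 2, so 4+9+2 = 15.
Sunday + 15 ≡ Monday — that's 1757's doomsday.
In September the doomsday date is Sep 5.
Sep 5 is the doomsday itself: Monday.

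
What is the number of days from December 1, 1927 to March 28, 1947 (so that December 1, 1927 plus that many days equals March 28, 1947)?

Dec 1, 1927 → Dec 1, 1928: 366 days (Feb 29, 1928 is in that span).
Dec 1, 1928 → Dec 1, 1929: 365 days.
Dec 1, 1929 → Dec 1, 1930: 365 days.
Dec 1, 1930 → Dec 1, 1931: 365 days.
Dec 1, 1931 → Dec 1, 1932: 366 days (Feb 29, 1932 is in that span).
Dec 1, 1932 → Dec 1, 1933: 365 days.
Dec 1, 1933 → Dec 1, 1934: 365 days.
Dec 1, 1934 → Dec 1, 1935: 365 days.
Dec 1, 1935 → Dec 1, 1936: 366 days (Feb 29, 1936 is in that span).
Dec 1, 1936 → Dec 1, 1937: 365 days.
Dec 1, 1937 → Dec 1, 1938: 365 days.
Dec 1, 1938 → Dec 1, 1939: 365 days.
Dec 1, 1939 → Dec 1, 1940: 366 days (Feb 29, 1940 is in that span).
Dec 1, 1940 → Dec 1, 1941: 365 days.
Dec 1, 1941 → Dec 1, 1942: 365 days.
Dec 1, 1942 → Dec 1, 1943: 365 days.
Dec 1, 1943 → Dec 1, 1944: 366 days (Feb 29, 1944 is in that span).
Dec 1, 1944 → Dec 1, 1945: 365 days.
Dec 1, 1945 → Dec 1, 1946: 365 days.
Dec 1, 1946 → Jan 1, 1947: 31 days (December has 31).
Jan 1, 1947 → Feb 1, 1947: 31 days (January has 31).
Feb 1, 1947 → Mar 1, 1947: 28 days (February has 28).
Mar 1, 1947 → Mar 28, 1947: 27 days.
Total: 7057 days.

7057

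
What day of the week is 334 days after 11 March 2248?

First find the weekday of Mar 11, 2248. Doomsday rule: the anchor day for the 2200s is Friday. For year 48: 48÷12 = 4 r 0, and 0÷4 = 0, so 4+0+0 = 4.
Friday + 4 ≡ Tuesday — that's 2248's doomsday.
In March the doomsday date is Mar 14.
Mar 11 is 3 days before Mar 14; 3 mod 7 = 3, so Tuesday − 3 = Saturday.
334 mod 7 = 5, so 334 days after a Saturday is Saturday + 5 = Thursday.

Thursday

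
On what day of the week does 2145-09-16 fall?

Thursday

Doomsday rule: the anchor day for the 2100s is Sunday. For year 45: 45÷12 = 3 r 9, and 9÷4 = 2, so 3+9+2 = 14.
Sunday + 14 ≡ Sunday — that's 2145's doomsday.
In September the doomsday date is Sep 5.
Sep 16 is 11 days after Sep 5; 11 mod 7 = 4, so Sunday + 4 = Thursday.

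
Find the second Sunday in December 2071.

December 13, 2071

December 1, 2071 is a Tuesday.
The first Sunday is therefore December 6 (5 days later).
The second Sunday is 6 + 1×7 = December 13.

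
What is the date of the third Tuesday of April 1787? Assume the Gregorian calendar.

April 1, 1787 is a Sunday.
The first Tuesday is therefore April 3 (2 days later).
The third Tuesday is 3 + 2×7 = April 17.

April 17, 1787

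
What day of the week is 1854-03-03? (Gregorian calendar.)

Friday

Doomsday rule: the anchor day for the 1800s is Friday. For year 54: 54÷12 = 4 r 6, and 6÷4 = 1, so 4+6+1 = 11.
Friday + 11 ≡ Tuesday — that's 1854's doomsday.
In March the doomsday date is Mar 14.
Mar 3 is 11 days before Mar 14; 11 mod 7 = 4, so Tuesday − 4 = Friday.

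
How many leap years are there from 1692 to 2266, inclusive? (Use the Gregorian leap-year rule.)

139

Multiples of 4 in [1692,2266]: 144.
Of those, multiples of 100: 6 (not leap unless ÷400).
Multiples of 400: 1.
Leap years = 144 − 6 + 1 = 139.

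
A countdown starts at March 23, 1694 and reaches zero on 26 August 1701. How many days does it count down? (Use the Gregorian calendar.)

2712

Mar 23, 1694 → Mar 23, 1695: 365 days.
Mar 23, 1695 → Mar 23, 1696: 366 days (Feb 29, 1696 is in that span).
Mar 23, 1696 → Mar 23, 1697: 365 days.
Mar 23, 1697 → Mar 23, 1698: 365 days.
Mar 23, 1698 → Mar 23, 1699: 365 days.
Mar 23, 1699 → Mar 23, 1700: 365 days.
Mar 23, 1700 → Mar 23, 1701: 365 days.
Mar 23, 1701 → Apr 23, 1701: 31 days (March has 31).
Apr 23, 1701 → May 23, 1701: 30 days (April has 30).
May 23, 1701 → Jun 23, 1701: 31 days (May has 31).
Jun 23, 1701 → Jul 23, 1701: 30 days (June has 30).
Jul 23, 1701 → Aug 23, 1701: 31 days (July has 31).
Aug 23, 1701 → Aug 26, 1701: 3 days.
Total: 2712 days.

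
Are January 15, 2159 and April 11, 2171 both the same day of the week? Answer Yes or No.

No

From Jan 15, 2159 to Apr 11, 2171 is 4469 days.
4469 mod 7 = 3, so they are different weekdays.
(Jan 15, 2159 is a Monday; Apr 11, 2171 is a Thursday.)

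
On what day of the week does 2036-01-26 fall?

January 1, 2036 is a Tuesday.
Jan 1, 2036 → Jan 26, 2036: 25 days.
Total: 25 days.
25 mod 7 = 4, so Tuesday + 4 = Saturday.

Saturday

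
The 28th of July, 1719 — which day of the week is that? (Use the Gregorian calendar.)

Friday

Doomsday rule: the anchor day for the 1700s is Sunday. For year 19: 19÷12 = 1 r 7, and 7÷4 = 1, so 1+7+1 = 9.
Sunday + 9 ≡ Tuesday — that's 1719's doomsday.
In July the doomsday date is Jul 11.
Jul 28 is 17 days after Jul 11; 17 mod 7 = 3, so Tuesday + 3 = Friday.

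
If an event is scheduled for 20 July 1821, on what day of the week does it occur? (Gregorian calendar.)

Friday

Doomsday rule: the anchor day for the 1800s is Friday. For year 21: 21÷12 = 1 r 9, and 9÷4 = 2, so 1+9+2 = 12.
Friday + 12 ≡ Wednesday — that's 1821's doomsday.
In July the doomsday date is Jul 11.
Jul 20 is 9 days after Jul 11; 9 mod 7 = 2, so Wednesday + 2 = Friday.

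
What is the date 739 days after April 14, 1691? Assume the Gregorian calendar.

April 22, 1693

+366 (one year; includes Feb 29, 1692) → Apr 14, 1692 (373 left).
Apr has 30 days: +17 → May 1, 1692 (356 left).
May has 31 days: +31 → Jun 1, 1692 (325 left).
Jun has 30 days: +30 → Jul 1, 1692 (295 left).
Jul has 31 days: +31 → Aug 1, 1692 (264 left).
Aug has 31 days: +31 → Sep 1, 1692 (233 left).
Sep has 30 days: +30 → Oct 1, 1692 (203 left).
Oct has 31 days: +31 → Nov 1, 1692 (172 left).
Nov has 30 days: +30 → Dec 1, 1692 (142 left).
Dec has 31 days: +31 → Jan 1, 1693 (111 left).
Jan has 31 days: +31 → Feb 1, 1693 (80 left).
Feb has 28 days: +28 → Mar 1, 1693 (52 left).
Mar has 31 days: +31 → Apr 1, 1693 (21 left).
+21 → Apr 22, 1693.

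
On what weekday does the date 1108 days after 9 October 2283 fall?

Thursday

First find the weekday of Oct 9, 2283. Doomsday rule: the anchor day for the 2200s is Friday. For year 83: 83÷12 = 6 r 11, and 11÷4 = 2, so 6+11+2 = 19.
Friday + 19 ≡ Wednesday — that's 2283's doomsday.
In October the doomsday date is Oct 10.
Oct 9 is 1 day before Oct 10; 1 mod 7 = 1, so Wednesday − 1 = Tuesday.
1108 mod 7 = 2, so 1108 days after a Tuesday is Tuesday + 2 = Thursday.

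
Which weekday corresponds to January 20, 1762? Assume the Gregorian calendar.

Wednesday

Doomsday rule: the anchor day for the 1700s is Sunday. For year 62: 62÷12 = 5 r 2, and 2÷4 = 0, so 5+2+0 = 7.
Sunday + 7 ≡ Sunday — that's 1762's doomsday.
In January the doomsday date is Jan 3 (1762 is not a leap year).
Jan 20 is 17 days after Jan 3; 17 mod 7 = 3, so Sunday + 3 = Wednesday.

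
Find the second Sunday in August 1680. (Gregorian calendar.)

August 1, 1680 is a Thursday.
The first Sunday is therefore August 4 (3 days later).
The second Sunday is 4 + 1×7 = August 11.

August 11, 1680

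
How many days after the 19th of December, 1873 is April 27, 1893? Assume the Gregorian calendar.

7069

Dec 19, 1873 → Dec 19, 1874: 365 days.
Dec 19, 1874 → Dec 19, 1875: 365 days.
Dec 19, 1875 → Dec 19, 1876: 366 days (Feb 29, 1876 is in that span).
Dec 19, 1876 → Dec 19, 1877: 365 days.
Dec 19, 1877 → Dec 19, 1878: 365 days.
Dec 19, 1878 → Dec 19, 1879: 365 days.
Dec 19, 1879 → Dec 19, 1880: 366 days (Feb 29, 1880 is in that span).
Dec 19, 1880 → Dec 19, 1881: 365 days.
Dec 19, 1881 → Dec 19, 1882: 365 days.
Dec 19, 1882 → Dec 19, 1883: 365 days.
Dec 19, 1883 → Dec 19, 1884: 366 days (Feb 29, 1884 is in that span).
Dec 19, 1884 → Dec 19, 1885: 365 days.
Dec 19, 1885 → Dec 19, 1886: 365 days.
Dec 19, 1886 → Dec 19, 1887: 365 days.
Dec 19, 1887 → Dec 19, 1888: 366 days (Feb 29, 1888 is in that span).
Dec 19, 1888 → Dec 19, 1889: 365 days.
Dec 19, 1889 → Dec 19, 1890: 365 days.
Dec 19, 1890 → Dec 19, 1891: 365 days.
Dec 19, 1891 → Dec 19, 1892: 366 days (Feb 29, 1892 is in that span).
Dec 19, 1892 → Jan 19, 1893: 31 days (December has 31).
Jan 19, 1893 → Feb 19, 1893: 31 days (January has 31).
Feb 19, 1893 → Mar 19, 1893: 28 days (February has 28).
Mar 19, 1893 → Apr 19, 1893: 31 days (March has 31).
Apr 19, 1893 → Apr 27, 1893: 8 days.
Total: 7069 days.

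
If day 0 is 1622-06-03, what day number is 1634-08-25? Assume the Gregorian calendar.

4466

Jun 3, 1622 → Jun 3, 1623: 365 days.
Jun 3, 1623 → Jun 3, 1624: 366 days (Feb 29, 1624 is in that span).
Jun 3, 1624 → Jun 3, 1625: 365 days.
Jun 3, 1625 → Jun 3, 1626: 365 days.
Jun 3, 1626 → Jun 3, 1627: 365 days.
Jun 3, 1627 → Jun 3, 1628: 366 days (Feb 29, 1628 is in that span).
Jun 3, 1628 → Jun 3, 1629: 365 days.
Jun 3, 1629 → Jun 3, 1630: 365 days.
Jun 3, 1630 → Jun 3, 1631: 365 days.
Jun 3, 1631 → Jun 3, 1632: 366 days (Feb 29, 1632 is in that span).
Jun 3, 1632 → Jun 3, 1633: 365 days.
Jun 3, 1633 → Jun 3, 1634: 365 days.
Jun 3, 1634 → Jul 3, 1634: 30 days (June has 30).
Jul 3, 1634 → Aug 3, 1634: 31 days (July has 31).
Aug 3, 1634 → Aug 25, 1634: 22 days.
Total: 4466 days.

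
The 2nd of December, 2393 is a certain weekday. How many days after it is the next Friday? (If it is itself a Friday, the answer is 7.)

1

Dec 2, 2393 is a Thursday.
From Thursday to the next Friday is 1 day.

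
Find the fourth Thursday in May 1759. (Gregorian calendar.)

May 1, 1759 is a Tuesday.
The first Thursday is therefore May 3 (2 days later).
The fourth Thursday is 3 + 3×7 = May 24.

May 24, 1759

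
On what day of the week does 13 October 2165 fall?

Doomsday rule: the anchor day for the 2100s is Sunday. For year 65: 65÷12 = 5 r 5, and 5÷4 = 1, so 5+5+1 = 11.
Sunday + 11 ≡ Thursday — that's 2165's doomsday.
In October the doomsday date is Oct 10.
Oct 13 is 3 days after Oct 10; 3 mod 7 = 3, so Thursday + 3 = Sunday.

Sunday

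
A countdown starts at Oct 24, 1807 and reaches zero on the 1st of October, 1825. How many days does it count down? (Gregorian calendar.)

6552

Oct 24, 1807 → Oct 24, 1808: 366 days (Feb 29, 1808 is in that span).
Oct 24, 1808 → Oct 24, 1809: 365 days.
Oct 24, 1809 → Oct 24, 1810: 365 days.
Oct 24, 1810 → Oct 24, 1811: 365 days.
Oct 24, 1811 → Oct 24, 1812: 366 days (Feb 29, 1812 is in that span).
Oct 24, 1812 → Oct 24, 1813: 365 days.
Oct 24, 1813 → Oct 24, 1814: 365 days.
Oct 24, 1814 → Oct 24, 1815: 365 days.
Oct 24, 1815 → Oct 24, 1816: 366 days (Feb 29, 1816 is in that span).
Oct 24, 1816 → Oct 24, 1817: 365 days.
Oct 24, 1817 → Oct 24, 1818: 365 days.
Oct 24, 1818 → Oct 24, 1819: 365 days.
Oct 24, 1819 → Oct 24, 1820: 366 days (Feb 29, 1820 is in that span).
Oct 24, 1820 → Oct 24, 1821: 365 days.
Oct 24, 1821 → Oct 24, 1822: 365 days.
Oct 24, 1822 → Oct 24, 1823: 365 days.
Oct 24, 1823 → Oct 24, 1824: 366 days (Feb 29, 1824 is in that span).
Oct 24, 1824 → Nov 24, 1824: 31 days (October has 31).
Nov 24, 1824 → Dec 24, 1824: 30 days (November has 30).
Dec 24, 1824 → Jan 24, 1825: 31 days (December has 31).
Jan 24, 1825 → Feb 24, 1825: 31 days (January has 31).
Feb 24, 1825 → Mar 24, 1825: 28 days (February has 28).
Mar 24, 1825 → Apr 24, 1825: 31 days (March has 31).
Apr 24, 1825 → May 24, 1825: 30 days (April has 30).
May 24, 1825 → Jun 24, 1825: 31 days (May has 31).
Jun 24, 1825 → Jul 24, 1825: 30 days (June has 30).
Jul 24, 1825 → Aug 24, 1825: 31 days (July has 31).
Aug 24, 1825 → Sep 24, 1825: 31 days (August has 31).
Sep 24, 1825 → Oct 1, 1825: 7 days.
Total: 6552 days.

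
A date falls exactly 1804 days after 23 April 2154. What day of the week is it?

Sunday

Apr 23, 2154 is a Tuesday.
1804 mod 7 = 5, so 1804 days after a Tuesday is Tuesday + 5 = Sunday.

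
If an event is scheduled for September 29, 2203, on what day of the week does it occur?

Doomsday rule: the anchor day for the 2200s is Friday. For year 03: 3÷12 = 0 r 3, and 3÷4 = 0, so 0+3+0 = 3.
Friday + 3 ≡ Monday — that's 2203's doomsday.
In September the doomsday date is Sep 5.
Sep 29 is 24 days after Sep 5; 24 mod 7 = 3, so Monday + 3 = Thursday.

Thursday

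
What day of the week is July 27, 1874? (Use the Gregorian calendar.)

Monday

Doomsday rule: the anchor day for the 1800s is Friday. For year 74: 74÷12 = 6 r 2, and 2÷4 = 0, so 6+2+0 = 8.
Friday + 8 ≡ Saturday — that's 1874's doomsday.
In July the doomsday date is Jul 11.
Jul 27 is 16 days after Jul 11; 16 mod 7 = 2, so Saturday + 2 = Monday.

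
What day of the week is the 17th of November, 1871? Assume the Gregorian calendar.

Doomsday rule: the anchor day for the 1800s is Friday. For year 71: 71÷12 = 5 r 11, and 11÷4 = 2, so 5+11+2 = 18.
Friday + 18 ≡ Tuesday — that's 1871's doomsday.
In November the doomsday date is Nov 7.
Nov 17 is 10 days after Nov 7; 10 mod 7 = 3, so Tuesday + 3 = Friday.

Friday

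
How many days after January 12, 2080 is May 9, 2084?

Jan 12, 2080 → Jan 12, 2081: 366 days (Feb 29, 2080 is in that span).
Jan 12, 2081 → Jan 12, 2082: 365 days.
Jan 12, 2082 → Jan 12, 2083: 365 days.
Jan 12, 2083 → Jan 12, 2084: 365 days.
Jan 12, 2084 → Feb 12, 2084: 31 days (January has 31).
Feb 12, 2084 → Mar 12, 2084: 29 days (February has 29).
Mar 12, 2084 → Apr 12, 2084: 31 days (March has 31).
Apr 12, 2084 → May 9, 2084: 27 days.
Total: 1579 days.

1579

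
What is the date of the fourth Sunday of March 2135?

March 27, 2135

March 1, 2135 is a Tuesday.
The first Sunday is therefore March 6 (5 days later).
The fourth Sunday is 6 + 3×7 = March 27.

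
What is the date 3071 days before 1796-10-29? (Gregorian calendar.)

−366 (one year; includes Feb 29, 1796) → Oct 29, 1795 (2705 left).
−365 (one year) → Oct 29, 1794 (2340 left).
−365 (one year) → Oct 29, 1793 (1975 left).
−365 (one year) → Oct 29, 1792 (1610 left).
−366 (one year; includes Feb 29, 1792) → Oct 29, 1791 (1244 left).
−365 (one year) → Oct 29, 1790 (879 left).
−365 (one year) → Oct 29, 1789 (514 left).
−365 (one year) → Oct 29, 1788 (149 left).
−29 → Sep 30, 1788 (end of Sep, 30 days; 120 left).
−30 → Aug 31, 1788 (end of Aug, 31 days; 90 left).
−31 → Jul 31, 1788 (end of Jul, 31 days; 59 left).
−31 → Jun 30, 1788 (end of Jun, 30 days; 28 left).
−28 → Jun 2, 1788.

June 2, 1788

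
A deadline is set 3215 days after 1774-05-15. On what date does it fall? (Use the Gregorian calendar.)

March 4, 1783

+365 (one year) → May 15, 1775 (2850 left).
+366 (one year; includes Feb 29, 1776) → May 15, 1776 (2484 left).
+365 (one year) → May 15, 1777 (2119 left).
+365 (one year) → May 15, 1778 (1754 left).
+365 (one year) → May 15, 1779 (1389 left).
+366 (one year; includes Feb 29, 1780) → May 15, 1780 (1023 left).
+365 (one year) → May 15, 1781 (658 left).
+365 (one year) → May 15, 1782 (293 left).
May has 31 days: +17 → Jun 1, 1782 (276 left).
Jun has 30 days: +30 → Jul 1, 1782 (246 left).
Jul has 31 days: +31 → Aug 1, 1782 (215 left).
Aug has 31 days: +31 → Sep 1, 1782 (184 left).
Sep has 30 days: +30 → Oct 1, 1782 (154 left).
Oct has 31 days: +31 → Nov 1, 1782 (123 left).
Nov has 30 days: +30 → Dec 1, 1782 (93 left).
Dec has 31 days: +31 → Jan 1, 1783 (62 left).
Jan has 31 days: +31 → Feb 1, 1783 (31 left).
Feb has 28 days: +28 → Mar 1, 1783 (3 left).
+3 → Mar 4, 1783.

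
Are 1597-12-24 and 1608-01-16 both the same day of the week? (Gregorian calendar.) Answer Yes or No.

Yes

From Dec 24, 1597 to Jan 16, 1608 is 3675 days.
3675 mod 7 = 0, so they are the same weekday.
(Dec 24, 1597 is a Wednesday; Jan 16, 1608 is a Wednesday.)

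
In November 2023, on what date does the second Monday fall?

November 1, 2023 is a Wednesday.
The first Monday is therefore November 6 (5 days later).
The second Monday is 6 + 1×7 = November 13.

November 13, 2023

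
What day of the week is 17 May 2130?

January 1, 2130 is a Sunday.
Jan 1, 2130 → Feb 1, 2130: 31 days (January has 31).
Feb 1, 2130 → Mar 1, 2130: 28 days (February has 28).
Mar 1, 2130 → Apr 1, 2130: 31 days (March has 31).
Apr 1, 2130 → May 1, 2130: 30 days (April has 30).
May 1, 2130 → May 17, 2130: 16 days.
Total: 136 days.
136 mod 7 = 3, so Sunday + 3 = Wednesday.

Wednesday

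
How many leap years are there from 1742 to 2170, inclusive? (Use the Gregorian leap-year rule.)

104

Multiples of 4 in [1742,2170]: 107.
Of those, multiples of 100: 4 (not leap unless ÷400).
Multiples of 400: 1.
Leap years = 107 − 4 + 1 = 104.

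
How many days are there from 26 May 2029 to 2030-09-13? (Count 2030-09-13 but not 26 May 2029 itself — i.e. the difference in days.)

475

May 26, 2029 → May 26, 2030: 365 days.
May 26, 2030 → Jun 26, 2030: 31 days (May has 31).
Jun 26, 2030 → Jul 26, 2030: 30 days (June has 30).
Jul 26, 2030 → Aug 26, 2030: 31 days (July has 31).
Aug 26, 2030 → Sep 13, 2030: 18 days.
Total: 475 days.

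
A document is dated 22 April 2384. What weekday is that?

Sunday

Doomsday rule: the anchor day for the 2300s is Wednesday. For year 84: 84÷12 = 7 r 0, and 0÷4 = 0, so 7+0+0 = 7.
Wednesday + 7 ≡ Wednesday — that's 2384's doomsday.
In April the doomsday date is Apr 4.
Apr 22 is 18 days after Apr 4; 18 mod 7 = 4, so Wednesday + 4 = Sunday.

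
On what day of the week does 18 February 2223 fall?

Doomsday rule: the anchor day for the 2200s is Friday. For year 23: 23÷12 = 1 r 11, and 11÷4 = 2, so 1+11+2 = 14.
Friday + 14 ≡ Friday — that's 2223's doomsday.
In February the doomsday date is Feb 28 (2223 is not a leap year).
Feb 18 is 10 days before Feb 28; 10 mod 7 = 3, so Friday − 3 = Tuesday.

Tuesday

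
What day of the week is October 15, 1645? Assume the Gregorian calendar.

Sunday

Doomsday rule: the anchor day for the 1600s is Tuesday. For year 45: 45÷12 = 3 r 9, and 9÷4 = 2, so 3+9+2 = 14.
Tuesday + 14 ≡ Tuesday — that's 1645's doomsday.
In October the doomsday date is Oct 10.
Oct 15 is 5 days after Oct 10; 5 mod 7 = 5, so Tuesday + 5 = Sunday.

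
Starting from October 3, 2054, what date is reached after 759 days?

+365 (one year) → Oct 3, 2055 (394 left).
Oct has 31 days: +29 → Nov 1, 2055 (365 left).
Nov has 30 days: +30 → Dec 1, 2055 (335 left).
Dec has 31 days: +31 → Jan 1, 2056 (304 left).
Jan has 31 days: +31 → Feb 1, 2056 (273 left).
Feb has 29 days: +29 → Mar 1, 2056 (244 left).
Mar has 31 days: +31 → Apr 1, 2056 (213 left).
Apr has 30 days: +30 → May 1, 2056 (183 left).
May has 31 days: +31 → Jun 1, 2056 (152 left).
Jun has 30 days: +30 → Jul 1, 2056 (122 left).
Jul has 31 days: +31 → Aug 1, 2056 (91 left).
Aug has 31 days: +31 → Sep 1, 2056 (60 left).
Sep has 30 days: +30 → Oct 1, 2056 (30 left).
+30 → Oct 31, 2056.

October 31, 2056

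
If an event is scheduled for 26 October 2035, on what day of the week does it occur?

Friday

Doomsday rule: the anchor day for the 2000s is Tuesday. For year 35: 35÷12 = 2 r 11, and 11÷4 = 2, so 2+11+2 = 15.
Tuesday + 15 ≡ Wednesday — that's 2035's doomsday.
In October the doomsday date is Oct 10.
Oct 26 is 16 days after Oct 10; 16 mod 7 = 2, so Wednesday + 2 = Friday.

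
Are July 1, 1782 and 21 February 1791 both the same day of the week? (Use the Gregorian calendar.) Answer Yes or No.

From Jul 1, 1782 to Feb 21, 1791 is 3157 days.
3157 mod 7 = 0, so they are the same weekday.
(Jul 1, 1782 is a Monday; Feb 21, 1791 is a Monday.)

Yes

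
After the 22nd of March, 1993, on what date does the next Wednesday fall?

Mar 22, 1993 is a Monday.
From Monday to the next Wednesday is 2 days.
Mar 22, 1993 + 2 = Mar 24, 1993.

March 24, 1993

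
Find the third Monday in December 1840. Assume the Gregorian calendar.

December 21, 1840

December 1, 1840 is a Tuesday.
The first Monday is therefore December 7 (6 days later).
The third Monday is 7 + 2×7 = December 21.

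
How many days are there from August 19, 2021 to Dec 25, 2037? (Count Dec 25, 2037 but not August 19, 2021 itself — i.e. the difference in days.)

5972

Aug 19, 2021 → Aug 19, 2022: 365 days.
Aug 19, 2022 → Aug 19, 2023: 365 days.
Aug 19, 2023 → Aug 19, 2024: 366 days (Feb 29, 2024 is in that span).
Aug 19, 2024 → Aug 19, 2025: 365 days.
Aug 19, 2025 → Aug 19, 2026: 365 days.
Aug 19, 2026 → Aug 19, 2027: 365 days.
Aug 19, 2027 → Aug 19, 2028: 366 days (Feb 29, 2028 is in that span).
Aug 19, 2028 → Aug 19, 2029: 365 days.
Aug 19, 2029 → Aug 19, 2030: 365 days.
Aug 19, 2030 → Aug 19, 2031: 365 days.
Aug 19, 2031 → Aug 19, 2032: 366 days (Feb 29, 2032 is in that span).
Aug 19, 2032 → Aug 19, 2033: 365 days.
Aug 19, 2033 → Aug 19, 2034: 365 days.
Aug 19, 2034 → Aug 19, 2035: 365 days.
Aug 19, 2035 → Aug 19, 2036: 366 days (Feb 29, 2036 is in that span).
Aug 19, 2036 → Aug 19, 2037: 365 days.
Aug 19, 2037 → Sep 19, 2037: 31 days (August has 31).
Sep 19, 2037 → Oct 19, 2037: 30 days (September has 30).
Oct 19, 2037 → Nov 19, 2037: 31 days (October has 31).
Nov 19, 2037 → Dec 19, 2037: 30 days (November has 30).
Dec 19, 2037 → Dec 25, 2037: 6 days.
Total: 5972 days.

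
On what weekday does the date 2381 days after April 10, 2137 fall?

First find the weekday of Apr 10, 2137. Doomsday rule: the anchor day for the 2100s is Sunday. For year 37: 37÷12 = 3 r 1, and 1÷4 = 0, so 3+1+0 = 4.
Sunday + 4 ≡ Thursday — that's 2137's doomsday.
In April the doomsday date is Apr 4.
Apr 10 is 6 days after Apr 4; 6 mod 7 = 6, so Thursday + 6 = Wednesday.
2381 mod 7 = 1, so 2381 days after a Wednesday is Wednesday + 1 = Thursday.

Thursday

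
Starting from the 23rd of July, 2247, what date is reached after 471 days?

November 5, 2248

+366 (one year; includes Feb 29, 2248) → Jul 23, 2248 (105 left).
Jul has 31 days: +9 → Aug 1, 2248 (96 left).
Aug has 31 days: +31 → Sep 1, 2248 (65 left).
Sep has 30 days: +30 → Oct 1, 2248 (35 left).
Oct has 31 days: +31 → Nov 1, 2248 (4 left).
+4 → Nov 5, 2248.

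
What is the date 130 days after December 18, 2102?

April 27, 2103

Dec has 31 days: +14 → Jan 1, 2103 (116 left).
Jan has 31 days: +31 → Feb 1, 2103 (85 left).
Feb has 28 days: +28 → Mar 1, 2103 (57 left).
Mar has 31 days: +31 → Apr 1, 2103 (26 left).
+26 → Apr 27, 2103.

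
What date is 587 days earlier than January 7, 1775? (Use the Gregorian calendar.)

May 30, 1773

−365 (one year) → Jan 7, 1774 (222 left).
−7 → Dec 31, 1773 (end of Dec, 31 days; 215 left).
−31 → Nov 30, 1773 (end of Nov, 30 days; 184 left).
−30 → Oct 31, 1773 (end of Oct, 31 days; 154 left).
−31 → Sep 30, 1773 (end of Sep, 30 days; 123 left).
−30 → Aug 31, 1773 (end of Aug, 31 days; 93 left).
−31 → Jul 31, 1773 (end of Jul, 31 days; 62 left).
−31 → Jun 30, 1773 (end of Jun, 30 days; 31 left).
−30 → May 31, 1773 (end of May, 31 days; 1 left).
−1 → May 30, 1773.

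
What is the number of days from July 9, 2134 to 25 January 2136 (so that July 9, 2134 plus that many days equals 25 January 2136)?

565

Jul 9, 2134 → Jul 9, 2135: 365 days.
Jul 9, 2135 → Aug 9, 2135: 31 days (July has 31).
Aug 9, 2135 → Sep 9, 2135: 31 days (August has 31).
Sep 9, 2135 → Oct 9, 2135: 30 days (September has 30).
Oct 9, 2135 → Nov 9, 2135: 31 days (October has 31).
Nov 9, 2135 → Dec 9, 2135: 30 days (November has 30).
Dec 9, 2135 → Jan 9, 2136: 31 days (December has 31).
Jan 9, 2136 → Jan 25, 2136: 16 days.
Total: 565 days.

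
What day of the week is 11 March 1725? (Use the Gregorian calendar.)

Doomsday rule: the anchor day for the 1700s is Sunday. For year 25: 25÷12 = 2 r 1, and 1÷4 = 0, so 2+1+0 = 3.
Sunday + 3 ≡ Wednesday — that's 1725's doomsday.
In March the doomsday date is Mar 14.
Mar 11 is 3 days before Mar 14; 3 mod 7 = 3, so Wednesday − 3 = Sunday.

Sunday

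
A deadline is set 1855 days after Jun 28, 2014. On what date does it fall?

+365 (one year) → Jun 28, 2015 (1490 left).
+366 (one year; includes Feb 29, 2016) → Jun 28, 2016 (1124 left).
+365 (one year) → Jun 28, 2017 (759 left).
+365 (one year) → Jun 28, 2018 (394 left).
Jun has 30 days: +3 → Jul 1, 2018 (391 left).
Jul has 31 days: +31 → Aug 1, 2018 (360 left).
Aug has 31 days: +31 → Sep 1, 2018 (329 left).
Sep has 30 days: +30 → Oct 1, 2018 (299 left).
Oct has 31 days: +31 → Nov 1, 2018 (268 left).
Nov has 30 days: +30 → Dec 1, 2018 (238 left).
Dec has 31 days: +31 → Jan 1, 2019 (207 left).
Jan has 31 days: +31 → Feb 1, 2019 (176 left).
Feb has 28 days: +28 → Mar 1, 2019 (148 left).
Mar has 31 days: +31 → Apr 1, 2019 (117 left).
Apr has 30 days: +30 → May 1, 2019 (87 left).
May has 31 days: +31 → Jun 1, 2019 (56 left).
Jun has 30 days: +30 → Jul 1, 2019 (26 left).
+26 → Jul 27, 2019.

July 27, 2019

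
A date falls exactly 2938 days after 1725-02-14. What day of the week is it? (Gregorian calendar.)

Monday

Feb 14, 1725 is a Wednesday.
2938 mod 7 = 5, so 2938 days after a Wednesday is Wednesday + 5 = Monday.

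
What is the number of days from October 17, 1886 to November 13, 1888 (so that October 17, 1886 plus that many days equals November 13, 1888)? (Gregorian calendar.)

Oct 17, 1886 → Oct 17, 1887: 365 days.
Oct 17, 1887 → Nov 17, 1887: 31 days (October has 31).
Nov 17, 1887 → Dec 17, 1887: 30 days (November has 30).
Dec 17, 1887 → Jan 17, 1888: 31 days (December has 31).
Jan 17, 1888 → Feb 17, 1888: 31 days (January has 31).
Feb 17, 1888 → Mar 17, 1888: 29 days (February has 29).
Mar 17, 1888 → Apr 17, 1888: 31 days (March has 31).
Apr 17, 1888 → May 17, 1888: 30 days (April has 30).
May 17, 1888 → Jun 17, 1888: 31 days (May has 31).
Jun 17, 1888 → Jul 17, 1888: 30 days (June has 30).
Jul 17, 1888 → Aug 17, 1888: 31 days (July has 31).
Aug 17, 1888 → Sep 17, 1888: 31 days (August has 31).
Sep 17, 1888 → Oct 17, 1888: 30 days (September has 30).
Oct 17, 1888 → Nov 13, 1888: 27 days.
Total: 758 days.

758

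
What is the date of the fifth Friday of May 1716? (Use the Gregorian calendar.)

May 1, 1716 is a Friday.
The first Friday is therefore May 1 (same day).
The fifth Friday is 1 + 4×7 = May 29.

May 29, 1716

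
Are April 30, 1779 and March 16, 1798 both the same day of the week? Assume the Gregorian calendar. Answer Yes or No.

Yes

From Apr 30, 1779 to Mar 16, 1798 is 6895 days.
6895 mod 7 = 0, so they are the same weekday.
(Apr 30, 1779 is a Friday; Mar 16, 1798 is a Friday.)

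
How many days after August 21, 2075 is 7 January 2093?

6349

Aug 21, 2075 → Aug 21, 2076: 366 days (Feb 29, 2076 is in that span).
Aug 21, 2076 → Aug 21, 2077: 365 days.
Aug 21, 2077 → Aug 21, 2078: 365 days.
Aug 21, 2078 → Aug 21, 2079: 365 days.
Aug 21, 2079 → Aug 21, 2080: 366 days (Feb 29, 2080 is in that span).
Aug 21, 2080 → Aug 21, 2081: 365 days.
Aug 21, 2081 → Aug 21, 2082: 365 days.
Aug 21, 2082 → Aug 21, 2083: 365 days.
Aug 21, 2083 → Aug 21, 2084: 366 days (Feb 29, 2084 is in that span).
Aug 21, 2084 → Aug 21, 2085: 365 days.
Aug 21, 2085 → Aug 21, 2086: 365 days.
Aug 21, 2086 → Aug 21, 2087: 365 days.
Aug 21, 2087 → Aug 21, 2088: 366 days (Feb 29, 2088 is in that span).
Aug 21, 2088 → Aug 21, 2089: 365 days.
Aug 21, 2089 → Aug 21, 2090: 365 days.
Aug 21, 2090 → Aug 21, 2091: 365 days.
Aug 21, 2091 → Aug 21, 2092: 366 days (Feb 29, 2092 is in that span).
Aug 21, 2092 → Sep 21, 2092: 31 days (August has 31).
Sep 21, 2092 → Oct 21, 2092: 30 days (September has 30).
Oct 21, 2092 → Nov 21, 2092: 31 days (October has 31).
Nov 21, 2092 → Dec 21, 2092: 30 days (November has 30).
Dec 21, 2092 → Jan 7, 2093: 17 days.
Total: 6349 days.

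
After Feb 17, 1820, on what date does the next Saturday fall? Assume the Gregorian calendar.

Feb 17, 1820 is a Thursday.
From Thursday to the next Saturday is 2 days.
Feb 17, 1820 + 2 = Feb 19, 1820.

February 19, 1820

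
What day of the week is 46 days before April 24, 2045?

Apr 24, 2045 is a Monday.
46 mod 7 = 4, so 46 days before a Monday is Monday − 4 = Thursday.

Thursday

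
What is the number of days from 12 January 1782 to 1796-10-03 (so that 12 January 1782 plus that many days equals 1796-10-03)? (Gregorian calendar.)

5378

Jan 12, 1782 → Jan 12, 1783: 365 days.
Jan 12, 1783 → Jan 12, 1784: 365 days.
Jan 12, 1784 → Jan 12, 1785: 366 days (Feb 29, 1784 is in that span).
Jan 12, 1785 → Jan 12, 1786: 365 days.
Jan 12, 1786 → Jan 12, 1787: 365 days.
Jan 12, 1787 → Jan 12, 1788: 365 days.
Jan 12, 1788 → Jan 12, 1789: 366 days (Feb 29, 1788 is in that span).
Jan 12, 1789 → Jan 12, 1790: 365 days.
Jan 12, 1790 → Jan 12, 1791: 365 days.
Jan 12, 1791 → Jan 12, 1792: 365 days.
Jan 12, 1792 → Jan 12, 1793: 366 days (Feb 29, 1792 is in that span).
Jan 12, 1793 → Jan 12, 1794: 365 days.
Jan 12, 1794 → Jan 12, 1795: 365 days.
Jan 12, 1795 → Jan 12, 1796: 365 days.
Jan 12, 1796 → Feb 12, 1796: 31 days (January has 31).
Feb 12, 1796 → Mar 12, 1796: 29 days (February has 29).
Mar 12, 1796 → Apr 12, 1796: 31 days (March has 31).
Apr 12, 1796 → May 12, 1796: 30 days (April has 30).
May 12, 1796 → Jun 12, 1796: 31 days (May has 31).
Jun 12, 1796 → Jul 12, 1796: 30 days (June has 30).
Jul 12, 1796 → Aug 12, 1796: 31 days (July has 31).
Aug 12, 1796 → Sep 12, 1796: 31 days (August has 31).
Sep 12, 1796 → Oct 3, 1796: 21 days.
Total: 5378 days.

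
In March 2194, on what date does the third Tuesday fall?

March 18, 2194

March 1, 2194 is a Saturday.
The first Tuesday is therefore March 4 (3 days later).
The third Tuesday is 4 + 2×7 = March 18.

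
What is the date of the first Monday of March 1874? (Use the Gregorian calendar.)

March 2, 1874

March 1, 1874 is a Sunday.
The first Monday is therefore March 2 (1 days later).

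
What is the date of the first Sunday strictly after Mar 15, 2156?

Mar 15, 2156 is a Monday.
From Monday to the next Sunday is 6 days.
Mar 15, 2156 + 6 = Mar 21, 2156.

March 21, 2156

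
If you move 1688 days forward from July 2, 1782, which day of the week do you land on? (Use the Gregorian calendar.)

Wednesday

First find the weekday of Jul 2, 1782. Doomsday rule: the anchor day for the 1700s is Sunday. For year 82: 82÷12 = 6 r 10, and 10÷4 = 2, so 6+10+2 = 18.
Sunday + 18 ≡ Thursday — that's 1782's doomsday.
In July the doomsday date is Jul 11.
Jul 2 is 9 days before Jul 11; 9 mod 7 = 2, so Thursday − 2 = Tuesday.
1688 mod 7 = 1, so 1688 days after a Tuesday is Tuesday + 1 = Wednesday.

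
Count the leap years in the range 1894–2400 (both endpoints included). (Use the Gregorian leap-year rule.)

Multiples of 4 in [1894,2400]: 127.
Of those, multiples of 100: 6 (not leap unless ÷400).
Multiples of 400: 2.
Leap years = 127 − 6 + 2 = 123.

123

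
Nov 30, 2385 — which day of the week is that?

Saturday

Doomsday rule: the anchor day for the 2300s is Wednesday. For year 85: 85÷12 = 7 r 1, and 1÷4 = 0, so 7+1+0 = 8.
Wednesday + 8 ≡ Thursday — that's 2385's doomsday.
In November the doomsday date is Nov 7.
Nov 30 is 23 days after Nov 7; 23 mod 7 = 2, so Thursday + 2 = Saturday.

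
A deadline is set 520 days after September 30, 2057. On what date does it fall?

March 4, 2059

+365 (one year) → Sep 30, 2058 (155 left).
Sep has 30 days: +1 → Oct 1, 2058 (154 left).
Oct has 31 days: +31 → Nov 1, 2058 (123 left).
Nov has 30 days: +30 → Dec 1, 2058 (93 left).
Dec has 31 days: +31 → Jan 1, 2059 (62 left).
Jan has 31 days: +31 → Feb 1, 2059 (31 left).
Feb has 28 days: +28 → Mar 1, 2059 (3 left).
+3 → Mar 4, 2059.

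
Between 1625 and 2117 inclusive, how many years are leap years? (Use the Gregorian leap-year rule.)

Multiples of 4 in [1625,2117]: 123.
Of those, multiples of 100: 5 (not leap unless ÷400).
Multiples of 400: 1.
Leap years = 123 − 5 + 1 = 119.

119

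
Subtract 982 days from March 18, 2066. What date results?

−365 (one year) → Mar 18, 2065 (617 left).
−365 (one year) → Mar 18, 2064 (252 left).
−18 → Feb 29, 2064 (end of Feb, 29 days; 234 left).
−29 → Jan 31, 2064 (end of Jan, 31 days; 205 left).
−31 → Dec 31, 2063 (end of Dec, 31 days; 174 left).
−31 → Nov 30, 2063 (end of Nov, 30 days; 143 left).
−30 → Oct 31, 2063 (end of Oct, 31 days; 113 left).
−31 → Sep 30, 2063 (end of Sep, 30 days; 82 left).
−30 → Aug 31, 2063 (end of Aug, 31 days; 52 left).
−31 → Jul 31, 2063 (end of Jul, 31 days; 21 left).
−21 → Jul 10, 2063.

July 10, 2063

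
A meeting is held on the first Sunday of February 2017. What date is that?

February 5, 2017

February 1, 2017 is a Wednesday.
The first Sunday is therefore February 5 (4 days later).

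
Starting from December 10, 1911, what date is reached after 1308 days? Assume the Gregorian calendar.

July 10, 1915

+366 (one year; includes Feb 29, 1912) → Dec 10, 1912 (942 left).
+365 (one year) → Dec 10, 1913 (577 left).
+365 (one year) → Dec 10, 1914 (212 left).
Dec has 31 days: +22 → Jan 1, 1915 (190 left).
Jan has 31 days: +31 → Feb 1, 1915 (159 left).
Feb has 28 days: +28 → Mar 1, 1915 (131 left).
Mar has 31 days: +31 → Apr 1, 1915 (100 left).
Apr has 30 days: +30 → May 1, 1915 (70 left).
May has 31 days: +31 → Jun 1, 1915 (39 left).
Jun has 30 days: +30 → Jul 1, 1915 (9 left).
+9 → Jul 10, 1915.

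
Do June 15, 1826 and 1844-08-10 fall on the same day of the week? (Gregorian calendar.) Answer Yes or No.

No

From Jun 15, 1826 to Aug 10, 1844 is 6631 days.
6631 mod 7 = 2, so they are different weekdays.
(Jun 15, 1826 is a Thursday; Aug 10, 1844 is a Saturday.)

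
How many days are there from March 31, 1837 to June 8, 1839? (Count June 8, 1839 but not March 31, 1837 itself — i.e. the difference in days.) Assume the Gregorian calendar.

Mar 31, 1837 → Mar 31, 1838: 365 days.
Mar 31, 1838 → Mar 31, 1839: 365 days.
Mar 31, 1839 → Apr 30, 1839: 30 days (March has 31).
Apr 30, 1839 → May 30, 1839: 30 days (April has 30).
May 30, 1839 → Jun 8, 1839: 9 days.
Total: 799 days.

799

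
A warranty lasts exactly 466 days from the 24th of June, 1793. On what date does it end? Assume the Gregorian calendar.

+365 (one year) → Jun 24, 1794 (101 left).
Jun has 30 days: +7 → Jul 1, 1794 (94 left).
Jul has 31 days: +31 → Aug 1, 1794 (63 left).
Aug has 31 days: +31 → Sep 1, 1794 (32 left).
Sep has 30 days: +30 → Oct 1, 1794 (2 left).
+2 → Oct 3, 1794.

October 3, 1794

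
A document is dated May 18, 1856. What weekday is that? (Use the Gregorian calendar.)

Sunday

Doomsday rule: the anchor day for the 1800s is Friday. For year 56: 56÷12 = 4 r 8, and 8÷4 = 2, so 4+8+2 = 14.
Friday + 14 ≡ Friday — that's 1856's doomsday.
In May the doomsday date is May 9.
May 18 is 9 days after May 9; 9 mod 7 = 2, so Friday + 2 = Sunday.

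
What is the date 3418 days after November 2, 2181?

+365 (one year) → Nov 2, 2182 (3053 left).
+365 (one year) → Nov 2, 2183 (2688 left).
+366 (one year; includes Feb 29, 2184) → Nov 2, 2184 (2322 left).
+365 (one year) → Nov 2, 2185 (1957 left).
+365 (one year) → Nov 2, 2186 (1592 left).
+365 (one year) → Nov 2, 2187 (1227 left).
+366 (one year; includes Feb 29, 2188) → Nov 2, 2188 (861 left).
+365 (one year) → Nov 2, 2189 (496 left).
+365 (one year) → Nov 2, 2190 (131 left).
Nov has 30 days: +29 → Dec 1, 2190 (102 left).
Dec has 31 days: +31 → Jan 1, 2191 (71 left).
Jan has 31 days: +31 → Feb 1, 2191 (40 left).
Feb has 28 days: +28 → Mar 1, 2191 (12 left).
+12 → Mar 13, 2191.

March 13, 2191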